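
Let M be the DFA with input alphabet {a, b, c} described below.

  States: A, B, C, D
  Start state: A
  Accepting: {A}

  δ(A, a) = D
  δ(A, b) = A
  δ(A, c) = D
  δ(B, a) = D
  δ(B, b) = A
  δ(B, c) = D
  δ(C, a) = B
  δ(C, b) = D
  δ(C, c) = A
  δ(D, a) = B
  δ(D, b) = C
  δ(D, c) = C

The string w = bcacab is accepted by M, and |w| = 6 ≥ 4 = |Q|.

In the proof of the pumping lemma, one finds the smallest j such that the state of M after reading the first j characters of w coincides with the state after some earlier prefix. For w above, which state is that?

State sequence: A -b-> A -c-> D -a-> B -c-> D -a-> B -b-> A
First repeat at step 1: A was already visited.

The earliest repeat is at step j = 1: M is in A, which it already visited at step i = 0.
With |Q| = 4, pigeonhole forces a state repeat no later than step 4; the substring read between the first and second visits to that state can be pumped.

A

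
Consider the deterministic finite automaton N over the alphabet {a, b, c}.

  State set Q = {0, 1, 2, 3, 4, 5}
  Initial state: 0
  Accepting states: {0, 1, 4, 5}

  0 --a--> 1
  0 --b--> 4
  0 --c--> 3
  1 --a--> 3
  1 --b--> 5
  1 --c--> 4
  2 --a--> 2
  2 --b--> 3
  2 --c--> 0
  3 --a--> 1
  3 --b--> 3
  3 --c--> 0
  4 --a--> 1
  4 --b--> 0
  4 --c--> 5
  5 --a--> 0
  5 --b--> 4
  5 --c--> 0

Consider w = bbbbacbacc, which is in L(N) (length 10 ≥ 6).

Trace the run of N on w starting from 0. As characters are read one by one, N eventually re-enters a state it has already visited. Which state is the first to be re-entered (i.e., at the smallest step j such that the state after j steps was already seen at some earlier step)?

Run of N on w = b b b b a c b a c c:
  step 0: 0  (start)
  step 1: 4  (read b: 0→4)
  step 2: 0  (read b: 4→0)   ← first repeat (0 seen earlier)
  step 3: 4  (read b: 0→4)
  step 4: 0  (read b: 4→0)
  step 5: 1  (read a: 0→1)
  step 6: 4  (read c: 1→4)
  step 7: 0  (read b: 4→0)
  step 8: 1  (read a: 0→1)
  step 9: 4  (read c: 1→4)
  step 10: 5  (read c: 4→5)

The earliest repeat is at step j = 2: N is in 0, which it already visited at step i = 0.

0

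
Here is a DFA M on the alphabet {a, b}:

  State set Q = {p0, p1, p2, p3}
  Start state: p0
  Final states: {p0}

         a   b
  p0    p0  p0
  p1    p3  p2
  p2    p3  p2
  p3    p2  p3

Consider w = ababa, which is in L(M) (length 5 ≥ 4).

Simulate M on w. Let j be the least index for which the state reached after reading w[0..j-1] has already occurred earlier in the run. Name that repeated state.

Run of M on w = a b a b a:
  step 0: p0  (start)
  step 1: p0  (read a: p0→p0)   ← first repeat (p0 seen earlier)
  step 2: p0  (read b: p0→p0)
  step 3: p0  (read a: p0→p0)
  step 4: p0  (read b: p0→p0)
  step 5: p0  (read a: p0→p0)

The earliest repeat is at step j = 1: M is in p0, which it already visited at step i = 0.
Since M has 4 states, any run of length ≥ 4 visits 4+1 states, so by pigeonhole some state repeats within the first 4 steps — that repeat gives the pumpable loop.

p0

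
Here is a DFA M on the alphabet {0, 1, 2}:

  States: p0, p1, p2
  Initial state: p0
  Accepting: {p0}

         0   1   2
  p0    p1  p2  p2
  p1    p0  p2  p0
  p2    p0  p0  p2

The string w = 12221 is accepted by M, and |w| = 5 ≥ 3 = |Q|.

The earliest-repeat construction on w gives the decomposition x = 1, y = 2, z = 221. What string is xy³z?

1222221

xy^3z = 1·2·2·2·221 = 1222221.
Reading y = 2 takes M from p2 back to p2, so after x·y·y·y the machine is still in p2, and z then leads to the accepting state p0. Hence 1222221 ∈ L(M).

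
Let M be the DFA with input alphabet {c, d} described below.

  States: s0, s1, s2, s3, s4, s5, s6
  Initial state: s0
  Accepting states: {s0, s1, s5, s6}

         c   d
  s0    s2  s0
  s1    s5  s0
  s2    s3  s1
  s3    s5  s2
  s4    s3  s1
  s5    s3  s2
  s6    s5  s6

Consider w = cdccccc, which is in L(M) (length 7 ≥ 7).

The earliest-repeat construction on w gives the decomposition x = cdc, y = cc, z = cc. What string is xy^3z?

xy^3z = cdc·cc·cc·cc·cc = cdccccccccc.
Reading y = cc takes M from s5 back to s5, so after x·y·y·y the machine is still in s5, and z then leads to the accepting state s5. Hence cdccccccccc ∈ L(M).

cdccccccccc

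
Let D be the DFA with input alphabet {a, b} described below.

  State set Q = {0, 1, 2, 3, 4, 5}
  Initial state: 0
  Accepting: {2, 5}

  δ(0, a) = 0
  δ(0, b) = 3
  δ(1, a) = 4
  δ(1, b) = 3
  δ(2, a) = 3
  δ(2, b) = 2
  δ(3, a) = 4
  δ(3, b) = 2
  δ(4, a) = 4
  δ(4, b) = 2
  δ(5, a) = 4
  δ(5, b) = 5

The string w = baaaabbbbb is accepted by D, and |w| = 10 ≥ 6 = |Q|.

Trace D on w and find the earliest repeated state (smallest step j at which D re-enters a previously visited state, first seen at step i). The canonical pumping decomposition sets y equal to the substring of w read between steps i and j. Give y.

a

State sequence: 0 -b-> 3 -a-> 4 -a-> 4 -a-> 4 -a-> 4 -b-> 2 -b-> 2 -b-> 2 -b-> 2 -b-> 2
First repeat at step 3: 4 was already visited.

So i = 2, j = 3, giving x = w[0:2] = ba, y = w[2:3] = a, z = w[3:10] = aabbbbb.
Check: |xy| = 3 ≤ 6 and |y| = 1 ≥ 1. Reading y takes D from 4 back to 4, so every xyⁱz is accepted.
Since D has 6 states, any run of length ≥ 6 visits 6+1 states, so by pigeonhole some state repeats within the first 6 steps — that repeat gives the pumpable loop.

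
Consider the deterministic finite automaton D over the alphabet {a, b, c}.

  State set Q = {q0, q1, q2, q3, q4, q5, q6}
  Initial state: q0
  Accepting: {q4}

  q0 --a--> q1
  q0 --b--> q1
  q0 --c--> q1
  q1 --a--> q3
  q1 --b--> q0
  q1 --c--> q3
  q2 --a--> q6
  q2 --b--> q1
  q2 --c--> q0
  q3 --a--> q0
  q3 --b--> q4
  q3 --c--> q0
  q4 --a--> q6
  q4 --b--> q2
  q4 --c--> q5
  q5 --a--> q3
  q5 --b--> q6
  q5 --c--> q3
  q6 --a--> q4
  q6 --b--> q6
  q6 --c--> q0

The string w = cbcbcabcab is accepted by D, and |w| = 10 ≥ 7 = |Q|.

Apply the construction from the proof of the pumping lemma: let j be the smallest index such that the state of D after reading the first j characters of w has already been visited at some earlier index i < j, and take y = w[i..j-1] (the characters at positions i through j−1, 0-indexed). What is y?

cb

Run of D on w = c b c b c a b c a b:
  step 0: q0  (start)
  step 1: q1  (read c: q0→q1)
  step 2: q0  (read b: q1→q0)   ← first repeat (q0 seen earlier)
  step 3: q1  (read c: q0→q1)
  step 4: q0  (read b: q1→q0)
  step 5: q1  (read c: q0→q1)
  step 6: q3  (read a: q1→q3)
  step 7: q4  (read b: q3→q4)
  step 8: q5  (read c: q4→q5)
  step 9: q3  (read a: q5→q3)
  step 10: q4  (read b: q3→q4)

So i = 0, j = 2, giving x = w[0:0] = ε, y = w[0:2] = cb, z = w[2:10] = cbcabcab.
Check: |xy| = 2 ≤ 7 and |y| = 2 ≥ 1. Reading y takes D from q0 back to q0, so every xyⁱz is accepted.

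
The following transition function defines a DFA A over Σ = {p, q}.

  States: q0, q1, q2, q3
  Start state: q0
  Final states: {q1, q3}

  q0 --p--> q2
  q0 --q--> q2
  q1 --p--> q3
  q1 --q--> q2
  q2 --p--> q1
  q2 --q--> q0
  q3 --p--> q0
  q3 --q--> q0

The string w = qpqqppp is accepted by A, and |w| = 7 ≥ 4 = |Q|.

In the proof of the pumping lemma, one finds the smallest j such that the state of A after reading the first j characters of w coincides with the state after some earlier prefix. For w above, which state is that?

q2

State sequence: q0 -q-> q2 -p-> q1 -q-> q2 -q-> q0 -p-> q2 -p-> q1 -p-> q3
First repeat at step 3: q2 was already visited.

The earliest repeat is at step j = 3: A is in q2, which it already visited at step i = 1.
Pumping length from the standard proof: p = 4 (the number of states). The repeated state found above gives |xy| = j ≤ 4 and |y| = j − i ≥ 1.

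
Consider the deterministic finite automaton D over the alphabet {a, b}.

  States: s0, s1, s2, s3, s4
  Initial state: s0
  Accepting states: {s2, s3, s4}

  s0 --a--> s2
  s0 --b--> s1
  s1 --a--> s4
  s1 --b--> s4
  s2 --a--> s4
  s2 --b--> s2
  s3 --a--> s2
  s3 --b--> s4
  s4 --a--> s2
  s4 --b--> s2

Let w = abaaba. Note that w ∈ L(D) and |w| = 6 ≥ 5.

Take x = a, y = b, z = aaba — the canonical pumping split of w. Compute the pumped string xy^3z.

abbbaaba

xy^3z = a·b·b·b·aaba = abbbaaba.
Reading y = b takes D from s2 back to s2, so after x·y·y·y the machine is still in s2, and z then leads to the accepting state s4. Hence abbbaaba ∈ L(D).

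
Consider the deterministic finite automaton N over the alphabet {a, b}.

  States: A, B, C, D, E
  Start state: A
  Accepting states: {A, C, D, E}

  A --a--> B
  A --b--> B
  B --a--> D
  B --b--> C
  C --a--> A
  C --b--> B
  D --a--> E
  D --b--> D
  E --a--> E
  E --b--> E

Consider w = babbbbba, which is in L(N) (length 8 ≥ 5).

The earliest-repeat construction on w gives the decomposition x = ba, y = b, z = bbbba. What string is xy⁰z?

babbbba

xy⁰z = xz = ba·bbbba = babbbba.
Reading y = b takes N from D back to D, so after x the machine is still in D, and z then leads to the accepting state E. Hence babbbba ∈ L(N).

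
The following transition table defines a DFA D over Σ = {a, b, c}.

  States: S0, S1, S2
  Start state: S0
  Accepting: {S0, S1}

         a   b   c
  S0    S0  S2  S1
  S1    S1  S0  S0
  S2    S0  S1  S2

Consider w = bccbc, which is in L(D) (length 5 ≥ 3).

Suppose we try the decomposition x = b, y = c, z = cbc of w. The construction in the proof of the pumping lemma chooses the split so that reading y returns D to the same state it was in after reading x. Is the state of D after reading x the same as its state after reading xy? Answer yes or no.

State sequence: S0 -b-> S2 -c-> S2

After x (step 1): S2. After xy (step 2): S2.
They match, so y = c drives D around a cycle from S2 back to itself; pumping y any number of times keeps D in S2 before reading z, and xyⁱz ∈ L(D) for every i ≥ 0.

yes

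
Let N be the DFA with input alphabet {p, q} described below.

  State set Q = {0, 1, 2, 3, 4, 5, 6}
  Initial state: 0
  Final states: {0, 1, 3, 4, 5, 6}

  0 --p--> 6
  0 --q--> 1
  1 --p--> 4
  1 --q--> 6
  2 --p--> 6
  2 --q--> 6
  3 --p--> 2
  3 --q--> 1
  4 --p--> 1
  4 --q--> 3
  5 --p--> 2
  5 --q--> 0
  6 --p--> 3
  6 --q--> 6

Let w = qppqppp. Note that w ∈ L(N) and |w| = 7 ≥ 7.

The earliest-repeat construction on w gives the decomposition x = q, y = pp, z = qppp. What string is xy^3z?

qppppppqppp

xy^3z = q·pp·pp·pp·qppp = qppppppqppp.
Reading y = pp takes N from 1 back to 1, so after x·y·y·y the machine is still in 1, and z then leads to the accepting state 6. Hence qppppppqppp ∈ L(N).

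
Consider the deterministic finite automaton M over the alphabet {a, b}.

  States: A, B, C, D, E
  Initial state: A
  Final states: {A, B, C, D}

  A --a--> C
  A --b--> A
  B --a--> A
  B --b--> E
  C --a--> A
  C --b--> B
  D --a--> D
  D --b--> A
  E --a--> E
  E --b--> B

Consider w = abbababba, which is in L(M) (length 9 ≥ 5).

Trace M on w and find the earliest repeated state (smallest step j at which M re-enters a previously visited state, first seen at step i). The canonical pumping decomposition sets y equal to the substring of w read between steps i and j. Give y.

Run of M on w = a b b a b a b b a:
  step 0: A  (start)
  step 1: C  (read a: A→C)
  step 2: B  (read b: C→B)
  step 3: E  (read b: B→E)
  step 4: E  (read a: E→E)   ← first repeat (E seen earlier)
  step 5: B  (read b: E→B)
  step 6: A  (read a: B→A)
  step 7: A  (read b: A→A)
  step 8: A  (read b: A→A)
  step 9: C  (read a: A→C)

So i = 3, j = 4, giving x = w[0:3] = abb, y = w[3:4] = a, z = w[4:9] = babba.
Check: |xy| = 4 ≤ 5 and |y| = 1 ≥ 1. Reading y takes M from E back to E, so every xyⁱz is accepted.
The DFA has 5 states, so the proof of the pumping lemma guarantees a repeated state among the first 5+1 visited; the segment between the two visits is the pumpable y.

a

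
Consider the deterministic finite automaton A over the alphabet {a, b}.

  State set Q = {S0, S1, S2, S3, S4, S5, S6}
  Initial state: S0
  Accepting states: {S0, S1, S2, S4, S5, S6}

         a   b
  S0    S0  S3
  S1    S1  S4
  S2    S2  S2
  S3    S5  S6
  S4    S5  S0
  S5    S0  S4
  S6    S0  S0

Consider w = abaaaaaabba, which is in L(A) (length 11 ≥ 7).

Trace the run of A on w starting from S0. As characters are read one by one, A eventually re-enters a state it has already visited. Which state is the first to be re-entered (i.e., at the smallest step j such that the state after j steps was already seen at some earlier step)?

S0

Run of A on w = a b a a a a a a b b a:
  step 0: S0  (start)
  step 1: S0  (read a: S0→S0)   ← first repeat (S0 seen earlier)
  step 2: S3  (read b: S0→S3)
  step 3: S5  (read a: S3→S5)
  step 4: S0  (read a: S5→S0)
  step 5: S0  (read a: S0→S0)
  step 6: S0  (read a: S0→S0)
  step 7: S0  (read a: S0→S0)
  step 8: S0  (read a: S0→S0)
  step 9: S3  (read b: S0→S3)
  step 10: S6  (read b: S3→S6)
  step 11: S0  (read a: S6→S0)

The earliest repeat is at step j = 1: A is in S0, which it already visited at step i = 0.
Since A has 7 states, any run of length ≥ 7 visits 7+1 states, so by pigeonhole some state repeats within the first 7 steps — that repeat gives the pumpable loop.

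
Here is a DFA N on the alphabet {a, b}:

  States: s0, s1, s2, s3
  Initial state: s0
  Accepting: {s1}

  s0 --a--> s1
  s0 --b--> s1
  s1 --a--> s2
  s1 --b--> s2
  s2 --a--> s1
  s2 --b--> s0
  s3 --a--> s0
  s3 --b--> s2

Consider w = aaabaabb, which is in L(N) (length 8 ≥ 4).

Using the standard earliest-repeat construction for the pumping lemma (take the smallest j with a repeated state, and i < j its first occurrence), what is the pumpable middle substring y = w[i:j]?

aa

State sequence: s0 -a-> s1 -a-> s2 -a-> s1 -b-> s2 -a-> s1 -a-> s2 -b-> s0 -b-> s1
First repeat at step 3: s1 was already visited.

So i = 1, j = 3, giving x = w[0:1] = a, y = w[1:3] = aa, z = w[3:8] = baabb.
Check: |xy| = 3 ≤ 4 and |y| = 2 ≥ 1. Reading y takes N from s1 back to s1, so every xyⁱz is accepted.
Since N has 4 states, any run of length ≥ 4 visits 4+1 states, so by pigeonhole some state repeats within the first 4 steps — that repeat gives the pumpable loop.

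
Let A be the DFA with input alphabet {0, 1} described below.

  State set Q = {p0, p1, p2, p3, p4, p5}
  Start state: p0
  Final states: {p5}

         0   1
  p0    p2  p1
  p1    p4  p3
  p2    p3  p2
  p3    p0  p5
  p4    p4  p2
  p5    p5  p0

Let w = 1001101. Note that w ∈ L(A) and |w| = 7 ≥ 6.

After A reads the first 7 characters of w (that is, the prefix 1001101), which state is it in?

State sequence: p0 -1-> p1 -0-> p4 -0-> p4 -1-> p2 -1-> p2 -0-> p3 -1-> p5

After reading 7 characters, A is in state p5.

p5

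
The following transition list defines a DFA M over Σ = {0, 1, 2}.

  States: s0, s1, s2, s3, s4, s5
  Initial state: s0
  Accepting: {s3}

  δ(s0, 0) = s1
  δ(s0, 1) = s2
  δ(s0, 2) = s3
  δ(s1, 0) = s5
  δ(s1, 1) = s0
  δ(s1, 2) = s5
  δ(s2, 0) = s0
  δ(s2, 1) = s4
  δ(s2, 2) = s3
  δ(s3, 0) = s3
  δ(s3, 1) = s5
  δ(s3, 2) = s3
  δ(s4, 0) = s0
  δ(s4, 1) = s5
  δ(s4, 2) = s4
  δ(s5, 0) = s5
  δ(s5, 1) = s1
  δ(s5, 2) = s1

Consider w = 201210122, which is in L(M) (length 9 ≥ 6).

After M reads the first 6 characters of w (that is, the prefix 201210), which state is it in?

s1

State sequence: s0 -2-> s3 -0-> s3 -1-> s5 -2-> s1 -1-> s0 -0-> s1

After reading 6 characters, M is in state s1.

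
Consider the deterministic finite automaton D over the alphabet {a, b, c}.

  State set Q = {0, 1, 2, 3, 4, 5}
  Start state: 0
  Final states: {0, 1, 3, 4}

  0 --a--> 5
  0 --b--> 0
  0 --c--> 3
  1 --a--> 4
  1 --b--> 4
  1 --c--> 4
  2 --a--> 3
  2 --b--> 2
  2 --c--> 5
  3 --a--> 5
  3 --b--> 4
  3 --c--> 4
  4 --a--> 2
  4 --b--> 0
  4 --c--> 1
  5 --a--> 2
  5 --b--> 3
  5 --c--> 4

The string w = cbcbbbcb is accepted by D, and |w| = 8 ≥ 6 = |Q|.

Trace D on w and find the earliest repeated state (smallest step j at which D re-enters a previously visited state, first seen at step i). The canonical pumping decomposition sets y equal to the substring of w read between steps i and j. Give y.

cb

State sequence: 0 -c-> 3 -b-> 4 -c-> 1 -b-> 4 -b-> 0 -b-> 0 -c-> 3 -b-> 4
First repeat at step 4: 4 was already visited.

So i = 2, j = 4, giving x = w[0:2] = cb, y = w[2:4] = cb, z = w[4:8] = bbcb.
Check: |xy| = 4 ≤ 6 and |y| = 2 ≥ 1. Reading y takes D from 4 back to 4, so every xyⁱz is accepted.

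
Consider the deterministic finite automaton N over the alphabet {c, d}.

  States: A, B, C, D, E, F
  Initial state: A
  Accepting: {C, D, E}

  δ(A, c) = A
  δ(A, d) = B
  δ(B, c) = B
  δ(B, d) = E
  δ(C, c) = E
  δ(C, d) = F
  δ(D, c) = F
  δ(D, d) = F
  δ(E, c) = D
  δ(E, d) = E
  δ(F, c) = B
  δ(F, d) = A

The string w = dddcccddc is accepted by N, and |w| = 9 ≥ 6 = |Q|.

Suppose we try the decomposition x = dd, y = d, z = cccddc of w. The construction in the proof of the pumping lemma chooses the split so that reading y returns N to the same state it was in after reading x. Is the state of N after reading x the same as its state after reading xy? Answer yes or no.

yes

State sequence: A -d-> B -d-> E -d-> E

After x (step 2): E. After xy (step 3): E.
They match, so y = d drives N around a cycle from E back to itself; pumping y any number of times keeps N in E before reading z, and xyⁱz ∈ L(N) for every i ≥ 0.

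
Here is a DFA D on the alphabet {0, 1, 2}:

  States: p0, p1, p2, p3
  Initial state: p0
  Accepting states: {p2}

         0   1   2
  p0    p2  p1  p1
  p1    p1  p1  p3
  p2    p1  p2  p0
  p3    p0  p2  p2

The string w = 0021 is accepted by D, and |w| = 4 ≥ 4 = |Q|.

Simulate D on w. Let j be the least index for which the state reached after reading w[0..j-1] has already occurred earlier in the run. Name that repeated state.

Run of D on w = 0 0 2 1:
  step 0: p0  (start)
  step 1: p2  (read 0: p0→p2)
  step 2: p1  (read 0: p2→p1)
  step 3: p3  (read 2: p1→p3)
  step 4: p2  (read 1: p3→p2)   ← first repeat (p2 seen earlier)

The earliest repeat is at step j = 4: D is in p2, which it already visited at step i = 1.

p2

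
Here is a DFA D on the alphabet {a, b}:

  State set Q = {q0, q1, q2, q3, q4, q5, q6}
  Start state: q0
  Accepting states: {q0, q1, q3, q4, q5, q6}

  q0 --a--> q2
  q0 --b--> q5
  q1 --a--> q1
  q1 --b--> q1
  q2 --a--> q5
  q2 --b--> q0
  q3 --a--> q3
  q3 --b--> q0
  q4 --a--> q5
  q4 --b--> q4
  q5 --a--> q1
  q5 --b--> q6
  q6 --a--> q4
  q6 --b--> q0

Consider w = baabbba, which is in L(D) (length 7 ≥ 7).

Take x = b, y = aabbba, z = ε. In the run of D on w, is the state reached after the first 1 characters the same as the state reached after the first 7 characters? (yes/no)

State sequence: q0 -b-> q5 -a-> q1 -a-> q1 -b-> q1 -b-> q1 -b-> q1 -a-> q1

After x (step 1): q5. After xy (step 7): q1.
They differ (q5 ≠ q1), so y is not a cycle from the state after x; this split is not the one the pumping-lemma construction produces, and pumping y need not keep the string in L(D).

no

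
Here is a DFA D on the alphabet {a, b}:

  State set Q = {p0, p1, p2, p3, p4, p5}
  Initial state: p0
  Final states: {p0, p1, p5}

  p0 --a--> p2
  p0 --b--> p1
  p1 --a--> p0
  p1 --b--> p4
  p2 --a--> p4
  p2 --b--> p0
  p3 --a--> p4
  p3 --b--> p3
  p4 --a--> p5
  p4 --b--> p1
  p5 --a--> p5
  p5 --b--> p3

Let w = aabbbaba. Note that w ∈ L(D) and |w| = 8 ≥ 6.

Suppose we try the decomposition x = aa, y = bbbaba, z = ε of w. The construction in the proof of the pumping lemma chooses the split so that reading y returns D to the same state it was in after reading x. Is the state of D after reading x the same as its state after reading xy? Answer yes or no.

no

Run of D on the first 8 characters of w = a a b b b a b a:
  step 0: p0  (start)
  step 1: p2  (read a: p0→p2)
  step 2: p4  (read a: p2→p4)
  step 3: p1  (read b: p4→p1)
  step 4: p4  (read b: p1→p4)
  step 5: p1  (read b: p4→p1)
  step 6: p0  (read a: p1→p0)
  step 7: p1  (read b: p0→p1)
  step 8: p0  (read a: p1→p0)

After x (step 2): p4. After xy (step 8): p0.
They differ (p4 ≠ p0), so y is not a cycle from the state after x; this split is not the one the pumping-lemma construction produces, and pumping y need not keep the string in L(D).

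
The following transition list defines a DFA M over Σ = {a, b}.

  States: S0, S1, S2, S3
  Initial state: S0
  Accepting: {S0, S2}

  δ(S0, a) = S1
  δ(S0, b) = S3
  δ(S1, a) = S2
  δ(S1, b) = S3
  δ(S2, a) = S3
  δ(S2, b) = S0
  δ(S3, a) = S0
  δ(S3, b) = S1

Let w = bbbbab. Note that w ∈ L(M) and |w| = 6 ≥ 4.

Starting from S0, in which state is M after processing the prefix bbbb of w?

S1

Run of M on the first 4 characters of w = b b b b:
  step 0: S0  (start)
  step 1: S3  (read b: S0→S3)
  step 2: S1  (read b: S3→S1)
  step 3: S3  (read b: S1→S3)
  step 4: S1  (read b: S3→S1)

After reading 4 characters, M is in state S1.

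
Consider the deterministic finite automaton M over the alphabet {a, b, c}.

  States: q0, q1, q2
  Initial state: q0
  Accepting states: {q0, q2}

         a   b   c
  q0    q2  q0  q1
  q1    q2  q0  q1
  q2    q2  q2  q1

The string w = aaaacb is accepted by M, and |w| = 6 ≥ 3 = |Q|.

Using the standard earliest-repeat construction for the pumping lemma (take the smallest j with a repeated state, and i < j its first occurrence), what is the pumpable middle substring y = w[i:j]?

State sequence: q0 -a-> q2 -a-> q2 -a-> q2 -a-> q2 -c-> q1 -b-> q0
First repeat at step 2: q2 was already visited.

So i = 1, j = 2, giving x = w[0:1] = a, y = w[1:2] = a, z = w[2:6] = aacb.
Check: |xy| = 2 ≤ 3 and |y| = 1 ≥ 1. Reading y takes M from q2 back to q2, so every xyⁱz is accepted.

a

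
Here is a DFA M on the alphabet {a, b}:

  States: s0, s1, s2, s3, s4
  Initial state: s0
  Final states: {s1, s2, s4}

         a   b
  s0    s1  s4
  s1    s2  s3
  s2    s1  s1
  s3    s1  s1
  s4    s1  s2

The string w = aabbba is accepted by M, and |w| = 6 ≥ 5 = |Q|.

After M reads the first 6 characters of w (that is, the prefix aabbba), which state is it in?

Run of M on the first 6 characters of w = a a b b b a:
  step 0: s0  (start)
  step 1: s1  (read a: s0→s1)
  step 2: s2  (read a: s1→s2)
  step 3: s1  (read b: s2→s1)
  step 4: s3  (read b: s1→s3)
  step 5: s1  (read b: s3→s1)
  step 6: s2  (read a: s1→s2)

After reading 6 characters, M is in state s2.
(This kind of state-tracing is the core of the pumping-lemma construction: with 5 states, pigeonhole forces a repeat within the first 5 steps.)

s2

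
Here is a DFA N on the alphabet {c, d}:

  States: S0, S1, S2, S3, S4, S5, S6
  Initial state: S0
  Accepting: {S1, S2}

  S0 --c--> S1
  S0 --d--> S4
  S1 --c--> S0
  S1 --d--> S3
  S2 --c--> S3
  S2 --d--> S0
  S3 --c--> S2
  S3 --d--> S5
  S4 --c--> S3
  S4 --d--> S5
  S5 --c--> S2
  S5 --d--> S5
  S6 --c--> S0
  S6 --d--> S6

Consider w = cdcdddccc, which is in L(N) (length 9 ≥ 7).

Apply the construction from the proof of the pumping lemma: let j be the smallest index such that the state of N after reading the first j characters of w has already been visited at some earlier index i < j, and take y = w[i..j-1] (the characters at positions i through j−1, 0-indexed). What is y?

Run of N on w = c d c d d d c c c:
  step 0: S0  (start)
  step 1: S1  (read c: S0→S1)
  step 2: S3  (read d: S1→S3)
  step 3: S2  (read c: S3→S2)
  step 4: S0  (read d: S2→S0)   ← first repeat (S0 seen earlier)
  step 5: S4  (read d: S0→S4)
  step 6: S5  (read d: S4→S5)
  step 7: S2  (read c: S5→S2)
  step 8: S3  (read c: S2→S3)
  step 9: S2  (read c: S3→S2)

So i = 0, j = 4, giving x = w[0:0] = ε, y = w[0:4] = cdcd, z = w[4:9] = ddccc.
Check: |xy| = 4 ≤ 7 and |y| = 4 ≥ 1. Reading y takes N from S0 back to S0, so every xyⁱz is accepted.

cdcd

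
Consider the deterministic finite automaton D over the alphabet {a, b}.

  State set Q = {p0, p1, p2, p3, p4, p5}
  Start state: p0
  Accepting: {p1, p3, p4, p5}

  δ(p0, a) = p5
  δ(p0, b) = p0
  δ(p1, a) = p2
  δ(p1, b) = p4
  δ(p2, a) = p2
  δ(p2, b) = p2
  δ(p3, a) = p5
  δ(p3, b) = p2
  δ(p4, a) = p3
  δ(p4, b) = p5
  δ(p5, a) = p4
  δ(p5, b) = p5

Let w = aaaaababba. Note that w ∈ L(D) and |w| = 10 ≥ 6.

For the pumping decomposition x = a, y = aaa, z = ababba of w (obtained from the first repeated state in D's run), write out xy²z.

xy^2z = a·aaa·aaa·ababba = aaaaaaaababba.
Reading y = aaa takes D from p5 back to p5, so after x·y·y the machine is still in p5, and z then leads to the accepting state p4. Hence aaaaaaaababba ∈ L(D).

aaaaaaaababba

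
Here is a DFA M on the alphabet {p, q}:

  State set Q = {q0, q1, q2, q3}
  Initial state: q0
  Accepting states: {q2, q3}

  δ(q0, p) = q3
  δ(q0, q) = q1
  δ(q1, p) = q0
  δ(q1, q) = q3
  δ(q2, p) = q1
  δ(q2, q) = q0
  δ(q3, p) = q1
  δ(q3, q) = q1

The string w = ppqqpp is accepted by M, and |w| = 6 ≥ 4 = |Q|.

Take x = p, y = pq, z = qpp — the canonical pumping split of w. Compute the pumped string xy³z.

xy^3z = p·pq·pq·pq·qpp = ppqpqpqqpp.
Reading y = pq takes M from q3 back to q3, so after x·y·y·y the machine is still in q3, and z then leads to the accepting state q3. Hence ppqpqpqqpp ∈ L(M).

ppqpqpqqpp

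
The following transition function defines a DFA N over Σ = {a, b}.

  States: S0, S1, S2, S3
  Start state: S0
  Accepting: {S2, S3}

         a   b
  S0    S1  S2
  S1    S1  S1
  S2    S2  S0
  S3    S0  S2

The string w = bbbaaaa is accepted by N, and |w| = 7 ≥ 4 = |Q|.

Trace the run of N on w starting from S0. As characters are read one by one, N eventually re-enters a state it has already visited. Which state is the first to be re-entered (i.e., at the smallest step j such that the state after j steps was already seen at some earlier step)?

S0

State sequence: S0 -b-> S2 -b-> S0 -b-> S2 -a-> S2 -a-> S2 -a-> S2 -a-> S2
First repeat at step 2: S0 was already visited.

The earliest repeat is at step j = 2: N is in S0, which it already visited at step i = 0.
With |Q| = 4, pigeonhole forces a state repeat no later than step 4; the substring read between the first and second visits to that state can be pumped.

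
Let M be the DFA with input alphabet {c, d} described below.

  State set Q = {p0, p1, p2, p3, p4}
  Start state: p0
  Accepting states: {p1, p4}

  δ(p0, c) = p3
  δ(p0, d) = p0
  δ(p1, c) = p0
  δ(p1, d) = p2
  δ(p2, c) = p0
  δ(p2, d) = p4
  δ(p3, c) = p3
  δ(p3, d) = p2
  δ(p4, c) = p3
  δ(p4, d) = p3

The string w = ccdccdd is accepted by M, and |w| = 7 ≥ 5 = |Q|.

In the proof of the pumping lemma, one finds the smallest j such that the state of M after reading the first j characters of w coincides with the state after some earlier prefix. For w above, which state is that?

State sequence: p0 -c-> p3 -c-> p3 -d-> p2 -c-> p0 -c-> p3 -d-> p2 -d-> p4
First repeat at step 2: p3 was already visited.

The earliest repeat is at step j = 2: M is in p3, which it already visited at step i = 1.
Since M has 5 states, any run of length ≥ 5 visits 5+1 states, so by pigeonhole some state repeats within the first 5 steps — that repeat gives the pumpable loop.

p3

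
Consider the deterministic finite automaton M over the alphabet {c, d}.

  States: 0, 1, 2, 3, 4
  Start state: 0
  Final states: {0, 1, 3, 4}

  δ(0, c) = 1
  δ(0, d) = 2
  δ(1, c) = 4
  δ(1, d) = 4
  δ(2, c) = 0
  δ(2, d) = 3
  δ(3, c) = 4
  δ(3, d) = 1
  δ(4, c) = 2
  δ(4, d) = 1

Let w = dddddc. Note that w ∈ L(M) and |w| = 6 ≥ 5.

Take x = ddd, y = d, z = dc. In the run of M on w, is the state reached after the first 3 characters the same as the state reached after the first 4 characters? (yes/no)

State sequence: 0 -d-> 2 -d-> 3 -d-> 1 -d-> 4

After x (step 3): 1. After xy (step 4): 4.
They differ (1 ≠ 4), so y is not a cycle from the state after x; this split is not the one the pumping-lemma construction produces, and pumping y need not keep the string in L(M).

no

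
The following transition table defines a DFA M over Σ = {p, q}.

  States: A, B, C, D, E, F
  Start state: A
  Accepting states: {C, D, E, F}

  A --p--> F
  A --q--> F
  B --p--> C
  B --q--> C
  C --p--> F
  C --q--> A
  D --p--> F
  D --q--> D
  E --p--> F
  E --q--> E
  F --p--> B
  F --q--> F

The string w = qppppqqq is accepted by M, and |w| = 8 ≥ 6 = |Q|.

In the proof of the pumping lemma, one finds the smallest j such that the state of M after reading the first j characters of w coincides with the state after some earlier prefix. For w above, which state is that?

Run of M on w = q p p p p q q q:
  step 0: A  (start)
  step 1: F  (read q: A→F)
  step 2: B  (read p: F→B)
  step 3: C  (read p: B→C)
  step 4: F  (read p: C→F)   ← first repeat (F seen earlier)
  step 5: B  (read p: F→B)
  step 6: C  (read q: B→C)
  step 7: A  (read q: C→A)
  step 8: F  (read q: A→F)

The earliest repeat is at step j = 4: M is in F, which it already visited at step i = 1.
With |Q| = 6, pigeonhole forces a state repeat no later than step 6; the substring read between the first and second visits to that state can be pumped.

F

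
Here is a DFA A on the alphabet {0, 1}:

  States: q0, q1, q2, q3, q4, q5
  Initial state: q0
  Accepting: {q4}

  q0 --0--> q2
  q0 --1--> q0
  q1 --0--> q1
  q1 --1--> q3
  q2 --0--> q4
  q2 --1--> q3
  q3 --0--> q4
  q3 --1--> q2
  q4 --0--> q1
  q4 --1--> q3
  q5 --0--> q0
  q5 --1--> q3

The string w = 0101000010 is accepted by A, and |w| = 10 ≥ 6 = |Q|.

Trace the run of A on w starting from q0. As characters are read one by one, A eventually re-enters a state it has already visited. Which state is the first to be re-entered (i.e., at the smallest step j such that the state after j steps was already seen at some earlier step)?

q3

State sequence: q0 -0-> q2 -1-> q3 -0-> q4 -1-> q3 -0-> q4 -0-> q1 -0-> q1 -0-> q1 -1-> q3 -0-> q4
First repeat at step 4: q3 was already visited.

The earliest repeat is at step j = 4: A is in q3, which it already visited at step i = 2.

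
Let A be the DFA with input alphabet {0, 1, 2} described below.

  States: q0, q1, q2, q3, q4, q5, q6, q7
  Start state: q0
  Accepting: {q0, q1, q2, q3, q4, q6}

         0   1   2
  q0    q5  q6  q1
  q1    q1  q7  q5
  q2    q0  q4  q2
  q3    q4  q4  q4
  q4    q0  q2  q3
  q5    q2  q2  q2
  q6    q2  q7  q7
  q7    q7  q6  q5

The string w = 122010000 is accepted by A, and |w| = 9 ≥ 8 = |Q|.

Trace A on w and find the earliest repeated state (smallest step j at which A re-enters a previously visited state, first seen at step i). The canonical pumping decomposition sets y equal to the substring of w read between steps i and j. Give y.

Run of A on w = 1 2 2 0 1 0 0 0 0:
  step 0: q0  (start)
  step 1: q6  (read 1: q0→q6)
  step 2: q7  (read 2: q6→q7)
  step 3: q5  (read 2: q7→q5)
  step 4: q2  (read 0: q5→q2)
  step 5: q4  (read 1: q2→q4)
  step 6: q0  (read 0: q4→q0)   ← first repeat (q0 seen earlier)
  step 7: q5  (read 0: q0→q5)
  step 8: q2  (read 0: q5→q2)
  step 9: q0  (read 0: q2→q0)

So i = 0, j = 6, giving x = w[0:0] = ε, y = w[0:6] = 122010, z = w[6:9] = 000.
Check: |xy| = 6 ≤ 8 and |y| = 6 ≥ 1. Reading y takes A from q0 back to q0, so every xyⁱz is accepted.
Pumping length from the standard proof: p = 8 (the number of states). The repeated state found above gives |xy| = j ≤ 8 and |y| = j − i ≥ 1.

122010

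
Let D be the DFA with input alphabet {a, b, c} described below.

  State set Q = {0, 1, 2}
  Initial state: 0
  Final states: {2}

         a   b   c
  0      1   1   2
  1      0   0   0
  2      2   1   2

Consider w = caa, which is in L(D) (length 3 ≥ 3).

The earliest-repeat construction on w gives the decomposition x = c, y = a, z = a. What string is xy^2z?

xy^2z = c·a·a·a = caaa.
Reading y = a takes D from 2 back to 2, so after x·y·y the machine is still in 2, and z then leads to the accepting state 2. Hence caaa ∈ L(D).

caaa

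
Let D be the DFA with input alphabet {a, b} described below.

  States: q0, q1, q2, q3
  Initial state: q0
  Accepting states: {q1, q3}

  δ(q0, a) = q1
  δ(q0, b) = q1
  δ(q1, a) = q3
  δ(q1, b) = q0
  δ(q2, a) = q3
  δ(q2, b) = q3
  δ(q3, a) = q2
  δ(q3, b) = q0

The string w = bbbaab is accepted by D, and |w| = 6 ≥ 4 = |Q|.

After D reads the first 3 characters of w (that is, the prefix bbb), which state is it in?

q1

Run of D on the first 3 characters of w = b b b:
  step 0: q0  (start)
  step 1: q1  (read b: q0→q1)
  step 2: q0  (read b: q1→q0)
  step 3: q1  (read b: q0→q1)

After reading 3 characters, D is in state q1.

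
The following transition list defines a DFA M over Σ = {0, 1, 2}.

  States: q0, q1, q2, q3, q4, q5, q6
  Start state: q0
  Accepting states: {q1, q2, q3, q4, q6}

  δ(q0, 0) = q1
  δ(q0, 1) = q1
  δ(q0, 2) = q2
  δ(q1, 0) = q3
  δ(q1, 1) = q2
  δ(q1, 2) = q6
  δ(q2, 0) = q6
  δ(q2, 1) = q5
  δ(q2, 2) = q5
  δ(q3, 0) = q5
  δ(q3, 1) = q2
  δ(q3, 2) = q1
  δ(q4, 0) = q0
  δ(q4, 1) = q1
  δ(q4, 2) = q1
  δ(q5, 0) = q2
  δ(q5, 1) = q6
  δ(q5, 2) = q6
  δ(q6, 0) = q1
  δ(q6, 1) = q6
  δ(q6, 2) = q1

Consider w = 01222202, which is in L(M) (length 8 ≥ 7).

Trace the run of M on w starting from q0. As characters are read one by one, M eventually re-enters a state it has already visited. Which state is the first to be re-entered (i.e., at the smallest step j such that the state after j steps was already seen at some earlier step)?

State sequence: q0 -0-> q1 -1-> q2 -2-> q5 -2-> q6 -2-> q1 -2-> q6 -0-> q1 -2-> q6
First repeat at step 5: q1 was already visited.

The earliest repeat is at step j = 5: M is in q1, which it already visited at step i = 1.
Since M has 7 states, any run of length ≥ 7 visits 7+1 states, so by pigeonhole some state repeats within the first 7 steps — that repeat gives the pumpable loop.

q1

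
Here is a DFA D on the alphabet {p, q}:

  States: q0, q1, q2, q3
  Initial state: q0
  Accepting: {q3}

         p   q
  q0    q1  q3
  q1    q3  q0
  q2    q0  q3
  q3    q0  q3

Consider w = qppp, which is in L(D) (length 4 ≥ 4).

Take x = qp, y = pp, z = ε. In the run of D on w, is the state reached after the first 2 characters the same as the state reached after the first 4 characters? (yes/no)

State sequence: q0 -q-> q3 -p-> q0 -p-> q1 -p-> q3

After x (step 2): q0. After xy (step 4): q3.
They differ (q0 ≠ q3), so y is not a cycle from the state after x; this split is not the one the pumping-lemma construction produces, and pumping y need not keep the string in L(D).

no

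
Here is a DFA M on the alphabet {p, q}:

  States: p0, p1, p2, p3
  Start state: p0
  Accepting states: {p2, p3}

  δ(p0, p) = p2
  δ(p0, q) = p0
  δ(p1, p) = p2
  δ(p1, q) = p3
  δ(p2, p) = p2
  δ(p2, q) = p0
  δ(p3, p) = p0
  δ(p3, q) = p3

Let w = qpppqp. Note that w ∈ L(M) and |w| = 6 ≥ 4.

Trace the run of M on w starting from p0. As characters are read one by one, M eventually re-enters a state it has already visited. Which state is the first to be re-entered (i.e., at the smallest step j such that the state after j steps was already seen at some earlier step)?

p0

Run of M on w = q p p p q p:
  step 0: p0  (start)
  step 1: p0  (read q: p0→p0)   ← first repeat (p0 seen earlier)
  step 2: p2  (read p: p0→p2)
  step 3: p2  (read p: p2→p2)
  step 4: p2  (read p: p2→p2)
  step 5: p0  (read q: p2→p0)
  step 6: p2  (read p: p0→p2)

The earliest repeat is at step j = 1: M is in p0, which it already visited at step i = 0.
The DFA has 4 states, so the proof of the pumping lemma guarantees a repeated state among the first 4+1 visited; the segment between the two visits is the pumpable y.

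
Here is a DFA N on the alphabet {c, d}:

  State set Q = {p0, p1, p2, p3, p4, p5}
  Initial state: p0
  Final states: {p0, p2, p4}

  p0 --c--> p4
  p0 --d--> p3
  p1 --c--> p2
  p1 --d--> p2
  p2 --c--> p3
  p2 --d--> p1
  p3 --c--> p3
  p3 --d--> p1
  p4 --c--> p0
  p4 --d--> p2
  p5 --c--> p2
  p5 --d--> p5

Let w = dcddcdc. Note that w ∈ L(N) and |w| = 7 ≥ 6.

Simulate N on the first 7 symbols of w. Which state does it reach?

State sequence: p0 -d-> p3 -c-> p3 -d-> p1 -d-> p2 -c-> p3 -d-> p1 -c-> p2

After reading 7 characters, N is in state p2.

p2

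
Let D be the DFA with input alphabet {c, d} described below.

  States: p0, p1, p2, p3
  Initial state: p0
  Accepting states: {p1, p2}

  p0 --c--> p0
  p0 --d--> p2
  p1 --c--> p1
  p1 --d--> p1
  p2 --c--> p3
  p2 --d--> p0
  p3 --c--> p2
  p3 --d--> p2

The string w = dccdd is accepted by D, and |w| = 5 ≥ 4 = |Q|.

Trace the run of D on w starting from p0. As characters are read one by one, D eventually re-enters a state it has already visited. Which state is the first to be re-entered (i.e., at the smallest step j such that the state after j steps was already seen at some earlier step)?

State sequence: p0 -d-> p2 -c-> p3 -c-> p2 -d-> p0 -d-> p2
First repeat at step 3: p2 was already visited.

The earliest repeat is at step j = 3: D is in p2, which it already visited at step i = 1.

p2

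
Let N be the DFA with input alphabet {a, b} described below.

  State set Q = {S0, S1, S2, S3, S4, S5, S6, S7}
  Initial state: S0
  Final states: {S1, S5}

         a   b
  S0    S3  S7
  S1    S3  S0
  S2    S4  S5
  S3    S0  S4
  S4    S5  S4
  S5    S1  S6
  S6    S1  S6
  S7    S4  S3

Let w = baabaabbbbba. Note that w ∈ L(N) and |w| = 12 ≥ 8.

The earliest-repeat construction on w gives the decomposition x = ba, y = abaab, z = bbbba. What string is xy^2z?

baabaababaabbbbba

xy^2z = ba·abaab·abaab·bbbba = baabaababaabbbbba.
Reading y = abaab takes N from S4 back to S4, so after x·y·y the machine is still in S4, and z then leads to the accepting state S5. Hence baabaababaabbbbba ∈ L(N).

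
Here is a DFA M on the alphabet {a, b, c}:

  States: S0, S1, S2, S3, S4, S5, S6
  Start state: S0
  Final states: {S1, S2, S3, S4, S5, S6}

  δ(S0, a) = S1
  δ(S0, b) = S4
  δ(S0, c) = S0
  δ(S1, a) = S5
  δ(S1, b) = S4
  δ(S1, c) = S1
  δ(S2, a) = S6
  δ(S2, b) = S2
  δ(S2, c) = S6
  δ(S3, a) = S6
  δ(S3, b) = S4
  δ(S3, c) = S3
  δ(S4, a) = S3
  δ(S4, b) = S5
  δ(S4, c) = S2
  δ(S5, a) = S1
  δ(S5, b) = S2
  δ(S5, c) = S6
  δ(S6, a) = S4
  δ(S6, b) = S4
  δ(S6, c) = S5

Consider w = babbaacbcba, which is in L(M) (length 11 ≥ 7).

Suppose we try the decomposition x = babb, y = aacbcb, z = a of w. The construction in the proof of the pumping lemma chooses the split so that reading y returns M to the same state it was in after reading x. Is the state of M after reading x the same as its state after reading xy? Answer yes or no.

no

State sequence: S0 -b-> S4 -a-> S3 -b-> S4 -b-> S5 -a-> S1 -a-> S5 -c-> S6 -b-> S4 -c-> S2 -b-> S2

After x (step 4): S5. After xy (step 10): S2.
They differ (S5 ≠ S2), so y is not a cycle from the state after x; this split is not the one the pumping-lemma construction produces, and pumping y need not keep the string in L(M).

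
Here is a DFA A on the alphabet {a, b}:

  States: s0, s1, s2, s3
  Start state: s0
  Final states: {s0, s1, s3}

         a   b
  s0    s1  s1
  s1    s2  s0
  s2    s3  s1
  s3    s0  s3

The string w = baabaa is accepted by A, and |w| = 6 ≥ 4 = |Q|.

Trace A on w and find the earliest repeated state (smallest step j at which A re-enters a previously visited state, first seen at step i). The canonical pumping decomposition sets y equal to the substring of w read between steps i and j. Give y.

b

Run of A on w = b a a b a a:
  step 0: s0  (start)
  step 1: s1  (read b: s0→s1)
  step 2: s2  (read a: s1→s2)
  step 3: s3  (read a: s2→s3)
  step 4: s3  (read b: s3→s3)   ← first repeat (s3 seen earlier)
  step 5: s0  (read a: s3→s0)
  step 6: s1  (read a: s0→s1)

So i = 3, j = 4, giving x = w[0:3] = baa, y = w[3:4] = b, z = w[4:6] = aa.
Check: |xy| = 4 ≤ 4 and |y| = 1 ≥ 1. Reading y takes A from s3 back to s3, so every xyⁱz is accepted.
The DFA has 4 states, so the proof of the pumping lemma guarantees a repeated state among the first 4+1 visited; the segment between the two visits is the pumpable y.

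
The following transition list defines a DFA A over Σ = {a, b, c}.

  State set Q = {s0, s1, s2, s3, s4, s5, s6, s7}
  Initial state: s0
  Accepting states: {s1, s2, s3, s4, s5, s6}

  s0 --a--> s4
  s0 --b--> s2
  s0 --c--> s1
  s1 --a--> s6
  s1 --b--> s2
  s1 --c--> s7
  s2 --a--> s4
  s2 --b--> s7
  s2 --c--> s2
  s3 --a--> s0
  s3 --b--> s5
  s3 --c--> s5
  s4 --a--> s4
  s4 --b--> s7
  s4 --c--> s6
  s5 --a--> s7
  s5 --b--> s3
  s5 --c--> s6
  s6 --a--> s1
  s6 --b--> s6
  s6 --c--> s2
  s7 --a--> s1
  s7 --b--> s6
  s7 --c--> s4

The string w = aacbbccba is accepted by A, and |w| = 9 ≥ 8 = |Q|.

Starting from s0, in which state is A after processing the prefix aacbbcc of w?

State sequence: s0 -a-> s4 -a-> s4 -c-> s6 -b-> s6 -b-> s6 -c-> s2 -c-> s2

After reading 7 characters, A is in state s2.

s2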